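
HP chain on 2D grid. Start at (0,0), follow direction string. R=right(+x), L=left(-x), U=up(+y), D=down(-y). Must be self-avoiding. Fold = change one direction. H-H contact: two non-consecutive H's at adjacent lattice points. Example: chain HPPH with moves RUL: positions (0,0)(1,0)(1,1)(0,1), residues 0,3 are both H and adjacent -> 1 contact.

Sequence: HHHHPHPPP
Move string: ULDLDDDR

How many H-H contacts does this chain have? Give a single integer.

Positions: [(0, 0), (0, 1), (-1, 1), (-1, 0), (-2, 0), (-2, -1), (-2, -2), (-2, -3), (-1, -3)]
H-H contact: residue 0 @(0,0) - residue 3 @(-1, 0)

Answer: 1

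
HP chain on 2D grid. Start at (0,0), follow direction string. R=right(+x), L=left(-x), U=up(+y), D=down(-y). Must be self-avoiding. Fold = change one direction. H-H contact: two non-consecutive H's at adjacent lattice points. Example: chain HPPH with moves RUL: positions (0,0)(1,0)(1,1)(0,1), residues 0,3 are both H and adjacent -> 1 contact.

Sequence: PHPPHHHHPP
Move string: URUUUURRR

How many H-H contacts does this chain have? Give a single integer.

Positions: [(0, 0), (0, 1), (1, 1), (1, 2), (1, 3), (1, 4), (1, 5), (2, 5), (3, 5), (4, 5)]
No H-H contacts found.

Answer: 0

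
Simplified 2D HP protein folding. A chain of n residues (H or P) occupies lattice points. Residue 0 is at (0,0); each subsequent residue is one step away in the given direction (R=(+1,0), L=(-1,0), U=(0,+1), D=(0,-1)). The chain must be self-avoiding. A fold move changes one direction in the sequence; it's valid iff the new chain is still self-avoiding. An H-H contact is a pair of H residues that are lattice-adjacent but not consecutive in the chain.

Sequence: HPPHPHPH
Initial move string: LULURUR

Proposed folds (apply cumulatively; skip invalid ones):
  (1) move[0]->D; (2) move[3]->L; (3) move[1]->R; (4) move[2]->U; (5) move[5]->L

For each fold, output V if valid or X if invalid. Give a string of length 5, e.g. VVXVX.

Initial: LULURUR -> [(0, 0), (-1, 0), (-1, 1), (-2, 1), (-2, 2), (-1, 2), (-1, 3), (0, 3)]
Fold 1: move[0]->D => DULURUR INVALID (collision), skipped
Fold 2: move[3]->L => LULLRUR INVALID (collision), skipped
Fold 3: move[1]->R => LRLURUR INVALID (collision), skipped
Fold 4: move[2]->U => LUUURUR VALID
Fold 5: move[5]->L => LUUURLR INVALID (collision), skipped

Answer: XXXVX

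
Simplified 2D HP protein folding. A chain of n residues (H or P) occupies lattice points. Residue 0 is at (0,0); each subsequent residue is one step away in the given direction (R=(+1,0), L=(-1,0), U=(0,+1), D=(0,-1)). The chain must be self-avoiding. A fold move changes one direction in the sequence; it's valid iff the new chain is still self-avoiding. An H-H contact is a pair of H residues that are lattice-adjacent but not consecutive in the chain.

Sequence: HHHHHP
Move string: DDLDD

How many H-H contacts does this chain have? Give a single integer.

Positions: [(0, 0), (0, -1), (0, -2), (-1, -2), (-1, -3), (-1, -4)]
No H-H contacts found.

Answer: 0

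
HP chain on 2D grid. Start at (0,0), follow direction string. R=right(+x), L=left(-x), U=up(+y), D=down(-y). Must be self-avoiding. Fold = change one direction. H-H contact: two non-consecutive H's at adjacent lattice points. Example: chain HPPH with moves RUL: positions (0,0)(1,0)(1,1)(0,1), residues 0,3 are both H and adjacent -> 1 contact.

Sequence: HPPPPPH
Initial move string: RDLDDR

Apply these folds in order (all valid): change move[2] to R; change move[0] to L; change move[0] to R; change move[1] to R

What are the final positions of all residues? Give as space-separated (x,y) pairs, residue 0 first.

Initial moves: RDLDDR
Fold: move[2]->R => RDRDDR (positions: [(0, 0), (1, 0), (1, -1), (2, -1), (2, -2), (2, -3), (3, -3)])
Fold: move[0]->L => LDRDDR (positions: [(0, 0), (-1, 0), (-1, -1), (0, -1), (0, -2), (0, -3), (1, -3)])
Fold: move[0]->R => RDRDDR (positions: [(0, 0), (1, 0), (1, -1), (2, -1), (2, -2), (2, -3), (3, -3)])
Fold: move[1]->R => RRRDDR (positions: [(0, 0), (1, 0), (2, 0), (3, 0), (3, -1), (3, -2), (4, -2)])

Answer: (0,0) (1,0) (2,0) (3,0) (3,-1) (3,-2) (4,-2)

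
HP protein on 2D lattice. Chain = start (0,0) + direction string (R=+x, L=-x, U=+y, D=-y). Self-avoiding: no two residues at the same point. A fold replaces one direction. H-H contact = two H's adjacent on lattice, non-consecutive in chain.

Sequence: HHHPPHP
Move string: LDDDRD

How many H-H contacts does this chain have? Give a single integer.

Positions: [(0, 0), (-1, 0), (-1, -1), (-1, -2), (-1, -3), (0, -3), (0, -4)]
No H-H contacts found.

Answer: 0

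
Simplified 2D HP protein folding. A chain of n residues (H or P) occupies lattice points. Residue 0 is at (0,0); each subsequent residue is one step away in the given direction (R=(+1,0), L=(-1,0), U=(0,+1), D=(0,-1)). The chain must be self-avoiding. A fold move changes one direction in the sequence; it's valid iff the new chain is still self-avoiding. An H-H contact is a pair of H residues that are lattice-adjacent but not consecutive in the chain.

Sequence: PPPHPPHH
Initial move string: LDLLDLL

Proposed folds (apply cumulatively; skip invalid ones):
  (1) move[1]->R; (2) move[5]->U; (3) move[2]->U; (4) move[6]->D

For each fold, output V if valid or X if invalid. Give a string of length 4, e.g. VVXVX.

Initial: LDLLDLL -> [(0, 0), (-1, 0), (-1, -1), (-2, -1), (-3, -1), (-3, -2), (-4, -2), (-5, -2)]
Fold 1: move[1]->R => LRLLDLL INVALID (collision), skipped
Fold 2: move[5]->U => LDLLDUL INVALID (collision), skipped
Fold 3: move[2]->U => LDULDLL INVALID (collision), skipped
Fold 4: move[6]->D => LDLLDLD VALID

Answer: XXXV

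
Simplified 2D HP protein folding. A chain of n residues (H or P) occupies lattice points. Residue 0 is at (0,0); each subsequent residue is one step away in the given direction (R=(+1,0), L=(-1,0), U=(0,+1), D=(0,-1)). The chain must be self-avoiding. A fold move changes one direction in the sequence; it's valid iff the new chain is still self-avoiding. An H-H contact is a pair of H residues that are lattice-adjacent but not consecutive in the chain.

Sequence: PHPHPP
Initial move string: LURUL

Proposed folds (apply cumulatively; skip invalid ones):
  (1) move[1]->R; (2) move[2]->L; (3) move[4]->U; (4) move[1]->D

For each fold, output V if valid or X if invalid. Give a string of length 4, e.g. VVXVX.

Initial: LURUL -> [(0, 0), (-1, 0), (-1, 1), (0, 1), (0, 2), (-1, 2)]
Fold 1: move[1]->R => LRRUL INVALID (collision), skipped
Fold 2: move[2]->L => LULUL VALID
Fold 3: move[4]->U => LULUU VALID
Fold 4: move[1]->D => LDLUU VALID

Answer: XVVV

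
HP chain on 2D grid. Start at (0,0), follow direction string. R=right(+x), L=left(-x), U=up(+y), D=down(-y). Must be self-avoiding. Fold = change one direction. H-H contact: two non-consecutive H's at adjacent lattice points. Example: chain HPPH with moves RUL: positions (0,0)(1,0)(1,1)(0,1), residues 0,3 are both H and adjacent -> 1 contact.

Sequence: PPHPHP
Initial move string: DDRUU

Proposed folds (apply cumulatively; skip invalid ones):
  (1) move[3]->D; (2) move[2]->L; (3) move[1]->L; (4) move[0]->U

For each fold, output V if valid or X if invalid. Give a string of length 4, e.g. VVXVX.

Answer: XVVV

Derivation:
Initial: DDRUU -> [(0, 0), (0, -1), (0, -2), (1, -2), (1, -1), (1, 0)]
Fold 1: move[3]->D => DDRDU INVALID (collision), skipped
Fold 2: move[2]->L => DDLUU VALID
Fold 3: move[1]->L => DLLUU VALID
Fold 4: move[0]->U => ULLUU VALID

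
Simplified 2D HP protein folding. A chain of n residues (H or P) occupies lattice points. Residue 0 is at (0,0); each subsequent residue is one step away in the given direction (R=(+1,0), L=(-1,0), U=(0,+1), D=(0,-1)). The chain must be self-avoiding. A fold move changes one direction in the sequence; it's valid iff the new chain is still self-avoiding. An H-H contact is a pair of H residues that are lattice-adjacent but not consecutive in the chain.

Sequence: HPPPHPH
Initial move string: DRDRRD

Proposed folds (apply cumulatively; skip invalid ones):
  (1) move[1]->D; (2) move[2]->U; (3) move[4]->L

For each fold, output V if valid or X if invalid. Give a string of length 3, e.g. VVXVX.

Initial: DRDRRD -> [(0, 0), (0, -1), (1, -1), (1, -2), (2, -2), (3, -2), (3, -3)]
Fold 1: move[1]->D => DDDRRD VALID
Fold 2: move[2]->U => DDURRD INVALID (collision), skipped
Fold 3: move[4]->L => DDDRLD INVALID (collision), skipped

Answer: VXX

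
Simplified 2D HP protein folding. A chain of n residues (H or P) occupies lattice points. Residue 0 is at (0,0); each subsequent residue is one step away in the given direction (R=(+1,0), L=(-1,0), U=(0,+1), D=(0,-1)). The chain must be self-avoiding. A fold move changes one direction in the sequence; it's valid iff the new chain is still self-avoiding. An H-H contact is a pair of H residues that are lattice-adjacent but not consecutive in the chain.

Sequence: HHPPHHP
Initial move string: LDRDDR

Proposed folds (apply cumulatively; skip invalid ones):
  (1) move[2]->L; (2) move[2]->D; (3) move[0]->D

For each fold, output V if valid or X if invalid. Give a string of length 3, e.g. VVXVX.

Answer: VVV

Derivation:
Initial: LDRDDR -> [(0, 0), (-1, 0), (-1, -1), (0, -1), (0, -2), (0, -3), (1, -3)]
Fold 1: move[2]->L => LDLDDR VALID
Fold 2: move[2]->D => LDDDDR VALID
Fold 3: move[0]->D => DDDDDR VALID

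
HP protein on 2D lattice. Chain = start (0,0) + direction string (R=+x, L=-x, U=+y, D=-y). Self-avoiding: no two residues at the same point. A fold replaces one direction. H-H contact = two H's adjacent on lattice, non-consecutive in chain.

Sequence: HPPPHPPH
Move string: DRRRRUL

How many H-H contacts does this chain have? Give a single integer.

Answer: 1

Derivation:
Positions: [(0, 0), (0, -1), (1, -1), (2, -1), (3, -1), (4, -1), (4, 0), (3, 0)]
H-H contact: residue 4 @(3,-1) - residue 7 @(3, 0)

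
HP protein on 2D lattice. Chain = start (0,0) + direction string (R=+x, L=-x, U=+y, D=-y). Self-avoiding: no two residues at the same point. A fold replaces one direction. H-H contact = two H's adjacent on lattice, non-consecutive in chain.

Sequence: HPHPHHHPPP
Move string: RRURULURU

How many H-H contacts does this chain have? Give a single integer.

Answer: 0

Derivation:
Positions: [(0, 0), (1, 0), (2, 0), (2, 1), (3, 1), (3, 2), (2, 2), (2, 3), (3, 3), (3, 4)]
No H-H contacts found.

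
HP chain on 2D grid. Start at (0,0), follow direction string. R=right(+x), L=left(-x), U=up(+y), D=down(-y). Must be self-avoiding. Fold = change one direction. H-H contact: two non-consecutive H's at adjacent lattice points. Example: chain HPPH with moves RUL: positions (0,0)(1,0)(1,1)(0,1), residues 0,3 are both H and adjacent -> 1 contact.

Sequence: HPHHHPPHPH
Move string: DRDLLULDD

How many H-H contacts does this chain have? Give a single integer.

Answer: 0

Derivation:
Positions: [(0, 0), (0, -1), (1, -1), (1, -2), (0, -2), (-1, -2), (-1, -1), (-2, -1), (-2, -2), (-2, -3)]
No H-H contacts found.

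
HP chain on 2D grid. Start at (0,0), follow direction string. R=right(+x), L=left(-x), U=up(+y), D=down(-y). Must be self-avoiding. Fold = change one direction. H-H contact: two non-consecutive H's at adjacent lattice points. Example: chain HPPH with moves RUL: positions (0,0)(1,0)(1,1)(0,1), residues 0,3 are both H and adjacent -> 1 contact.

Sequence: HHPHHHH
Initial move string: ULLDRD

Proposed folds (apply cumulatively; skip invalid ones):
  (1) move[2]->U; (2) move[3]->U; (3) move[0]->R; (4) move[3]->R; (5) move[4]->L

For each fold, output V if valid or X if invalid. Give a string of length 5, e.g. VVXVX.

Initial: ULLDRD -> [(0, 0), (0, 1), (-1, 1), (-2, 1), (-2, 0), (-1, 0), (-1, -1)]
Fold 1: move[2]->U => ULUDRD INVALID (collision), skipped
Fold 2: move[3]->U => ULLURD INVALID (collision), skipped
Fold 3: move[0]->R => RLLDRD INVALID (collision), skipped
Fold 4: move[3]->R => ULLRRD INVALID (collision), skipped
Fold 5: move[4]->L => ULLDLD VALID

Answer: XXXXV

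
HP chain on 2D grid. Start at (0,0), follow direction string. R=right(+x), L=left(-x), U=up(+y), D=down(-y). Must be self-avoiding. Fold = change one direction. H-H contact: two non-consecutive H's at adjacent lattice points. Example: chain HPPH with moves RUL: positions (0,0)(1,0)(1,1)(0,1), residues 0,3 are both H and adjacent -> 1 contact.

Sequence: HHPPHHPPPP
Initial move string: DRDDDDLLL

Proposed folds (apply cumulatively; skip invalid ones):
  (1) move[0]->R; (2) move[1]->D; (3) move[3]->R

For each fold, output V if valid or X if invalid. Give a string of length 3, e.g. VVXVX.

Answer: VVV

Derivation:
Initial: DRDDDDLLL -> [(0, 0), (0, -1), (1, -1), (1, -2), (1, -3), (1, -4), (1, -5), (0, -5), (-1, -5), (-2, -5)]
Fold 1: move[0]->R => RRDDDDLLL VALID
Fold 2: move[1]->D => RDDDDDLLL VALID
Fold 3: move[3]->R => RDDRDDLLL VALID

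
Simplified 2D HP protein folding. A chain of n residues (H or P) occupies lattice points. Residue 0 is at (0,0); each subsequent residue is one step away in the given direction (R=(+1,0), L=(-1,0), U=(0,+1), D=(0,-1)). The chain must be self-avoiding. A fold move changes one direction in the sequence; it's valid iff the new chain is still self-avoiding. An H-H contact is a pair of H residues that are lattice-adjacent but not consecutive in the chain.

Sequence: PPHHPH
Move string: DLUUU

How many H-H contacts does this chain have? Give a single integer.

Answer: 0

Derivation:
Positions: [(0, 0), (0, -1), (-1, -1), (-1, 0), (-1, 1), (-1, 2)]
No H-H contacts found.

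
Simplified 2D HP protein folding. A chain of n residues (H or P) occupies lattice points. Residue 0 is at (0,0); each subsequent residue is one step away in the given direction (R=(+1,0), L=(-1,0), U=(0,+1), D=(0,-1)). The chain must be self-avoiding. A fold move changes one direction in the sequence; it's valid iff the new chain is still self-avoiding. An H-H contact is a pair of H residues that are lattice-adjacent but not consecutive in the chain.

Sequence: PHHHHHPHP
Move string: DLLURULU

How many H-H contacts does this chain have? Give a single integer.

Answer: 2

Derivation:
Positions: [(0, 0), (0, -1), (-1, -1), (-2, -1), (-2, 0), (-1, 0), (-1, 1), (-2, 1), (-2, 2)]
H-H contact: residue 2 @(-1,-1) - residue 5 @(-1, 0)
H-H contact: residue 4 @(-2,0) - residue 7 @(-2, 1)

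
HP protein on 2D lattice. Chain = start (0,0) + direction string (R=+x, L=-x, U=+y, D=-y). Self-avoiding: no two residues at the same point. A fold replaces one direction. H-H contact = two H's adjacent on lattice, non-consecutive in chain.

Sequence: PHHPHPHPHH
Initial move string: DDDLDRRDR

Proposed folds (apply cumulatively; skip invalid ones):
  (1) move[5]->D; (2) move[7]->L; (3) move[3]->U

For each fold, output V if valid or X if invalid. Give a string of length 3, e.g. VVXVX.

Initial: DDDLDRRDR -> [(0, 0), (0, -1), (0, -2), (0, -3), (-1, -3), (-1, -4), (0, -4), (1, -4), (1, -5), (2, -5)]
Fold 1: move[5]->D => DDDLDDRDR VALID
Fold 2: move[7]->L => DDDLDDRLR INVALID (collision), skipped
Fold 3: move[3]->U => DDDUDDRDR INVALID (collision), skipped

Answer: VXX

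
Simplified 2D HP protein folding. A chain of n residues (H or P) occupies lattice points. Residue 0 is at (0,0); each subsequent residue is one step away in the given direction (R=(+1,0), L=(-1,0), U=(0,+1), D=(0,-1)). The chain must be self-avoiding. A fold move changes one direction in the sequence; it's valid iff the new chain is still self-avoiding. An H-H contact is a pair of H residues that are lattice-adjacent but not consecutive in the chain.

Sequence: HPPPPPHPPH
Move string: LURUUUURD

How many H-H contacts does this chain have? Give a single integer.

Positions: [(0, 0), (-1, 0), (-1, 1), (0, 1), (0, 2), (0, 3), (0, 4), (0, 5), (1, 5), (1, 4)]
H-H contact: residue 6 @(0,4) - residue 9 @(1, 4)

Answer: 1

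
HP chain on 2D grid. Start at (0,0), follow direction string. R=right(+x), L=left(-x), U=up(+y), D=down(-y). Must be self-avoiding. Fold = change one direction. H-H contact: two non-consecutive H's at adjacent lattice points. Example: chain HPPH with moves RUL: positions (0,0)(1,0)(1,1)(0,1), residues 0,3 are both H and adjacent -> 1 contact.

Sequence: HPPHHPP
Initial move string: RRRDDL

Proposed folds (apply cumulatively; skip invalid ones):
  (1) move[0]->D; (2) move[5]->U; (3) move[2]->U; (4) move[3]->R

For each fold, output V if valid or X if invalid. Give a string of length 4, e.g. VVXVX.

Initial: RRRDDL -> [(0, 0), (1, 0), (2, 0), (3, 0), (3, -1), (3, -2), (2, -2)]
Fold 1: move[0]->D => DRRDDL VALID
Fold 2: move[5]->U => DRRDDU INVALID (collision), skipped
Fold 3: move[2]->U => DRUDDL INVALID (collision), skipped
Fold 4: move[3]->R => DRRRDL VALID

Answer: VXXV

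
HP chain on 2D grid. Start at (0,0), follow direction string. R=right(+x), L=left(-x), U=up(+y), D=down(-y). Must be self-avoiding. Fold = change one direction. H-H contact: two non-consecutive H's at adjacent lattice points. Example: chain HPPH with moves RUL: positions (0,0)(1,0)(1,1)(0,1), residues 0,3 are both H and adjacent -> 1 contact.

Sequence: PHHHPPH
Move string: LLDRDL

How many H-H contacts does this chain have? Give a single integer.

Answer: 1

Derivation:
Positions: [(0, 0), (-1, 0), (-2, 0), (-2, -1), (-1, -1), (-1, -2), (-2, -2)]
H-H contact: residue 3 @(-2,-1) - residue 6 @(-2, -2)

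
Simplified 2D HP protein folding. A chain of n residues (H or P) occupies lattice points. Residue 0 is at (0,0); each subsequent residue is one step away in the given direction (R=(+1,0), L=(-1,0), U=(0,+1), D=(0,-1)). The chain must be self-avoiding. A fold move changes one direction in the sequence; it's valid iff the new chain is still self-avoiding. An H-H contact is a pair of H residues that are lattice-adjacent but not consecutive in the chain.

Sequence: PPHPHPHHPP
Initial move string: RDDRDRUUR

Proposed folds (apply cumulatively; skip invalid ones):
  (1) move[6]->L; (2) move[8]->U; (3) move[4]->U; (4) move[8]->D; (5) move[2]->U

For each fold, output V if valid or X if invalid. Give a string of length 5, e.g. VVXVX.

Answer: XVVXX

Derivation:
Initial: RDDRDRUUR -> [(0, 0), (1, 0), (1, -1), (1, -2), (2, -2), (2, -3), (3, -3), (3, -2), (3, -1), (4, -1)]
Fold 1: move[6]->L => RDDRDRLUR INVALID (collision), skipped
Fold 2: move[8]->U => RDDRDRUUU VALID
Fold 3: move[4]->U => RDDRURUUU VALID
Fold 4: move[8]->D => RDDRURUUD INVALID (collision), skipped
Fold 5: move[2]->U => RDURURUUU INVALID (collision), skipped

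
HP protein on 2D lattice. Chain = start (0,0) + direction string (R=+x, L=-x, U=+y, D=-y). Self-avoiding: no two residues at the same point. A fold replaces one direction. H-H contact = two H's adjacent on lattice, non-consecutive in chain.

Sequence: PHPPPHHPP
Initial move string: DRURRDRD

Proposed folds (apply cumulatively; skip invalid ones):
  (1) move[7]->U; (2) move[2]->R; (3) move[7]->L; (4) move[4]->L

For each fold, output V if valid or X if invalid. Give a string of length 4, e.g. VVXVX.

Initial: DRURRDRD -> [(0, 0), (0, -1), (1, -1), (1, 0), (2, 0), (3, 0), (3, -1), (4, -1), (4, -2)]
Fold 1: move[7]->U => DRURRDRU VALID
Fold 2: move[2]->R => DRRRRDRU VALID
Fold 3: move[7]->L => DRRRRDRL INVALID (collision), skipped
Fold 4: move[4]->L => DRRRLDRU INVALID (collision), skipped

Answer: VVXX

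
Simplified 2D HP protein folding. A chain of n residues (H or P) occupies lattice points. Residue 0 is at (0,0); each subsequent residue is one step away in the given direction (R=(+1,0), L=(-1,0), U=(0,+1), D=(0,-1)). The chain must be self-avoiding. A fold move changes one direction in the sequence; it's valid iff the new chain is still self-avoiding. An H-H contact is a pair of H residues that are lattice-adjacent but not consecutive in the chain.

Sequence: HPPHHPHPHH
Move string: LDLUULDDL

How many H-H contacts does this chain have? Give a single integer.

Answer: 1

Derivation:
Positions: [(0, 0), (-1, 0), (-1, -1), (-2, -1), (-2, 0), (-2, 1), (-3, 1), (-3, 0), (-3, -1), (-4, -1)]
H-H contact: residue 3 @(-2,-1) - residue 8 @(-3, -1)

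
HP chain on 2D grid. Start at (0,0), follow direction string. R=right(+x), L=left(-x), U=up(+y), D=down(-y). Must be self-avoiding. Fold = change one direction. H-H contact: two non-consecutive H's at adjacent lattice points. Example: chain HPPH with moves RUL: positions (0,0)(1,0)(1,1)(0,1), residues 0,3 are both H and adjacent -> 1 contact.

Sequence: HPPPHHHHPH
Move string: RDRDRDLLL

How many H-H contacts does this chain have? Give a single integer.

Positions: [(0, 0), (1, 0), (1, -1), (2, -1), (2, -2), (3, -2), (3, -3), (2, -3), (1, -3), (0, -3)]
H-H contact: residue 4 @(2,-2) - residue 7 @(2, -3)

Answer: 1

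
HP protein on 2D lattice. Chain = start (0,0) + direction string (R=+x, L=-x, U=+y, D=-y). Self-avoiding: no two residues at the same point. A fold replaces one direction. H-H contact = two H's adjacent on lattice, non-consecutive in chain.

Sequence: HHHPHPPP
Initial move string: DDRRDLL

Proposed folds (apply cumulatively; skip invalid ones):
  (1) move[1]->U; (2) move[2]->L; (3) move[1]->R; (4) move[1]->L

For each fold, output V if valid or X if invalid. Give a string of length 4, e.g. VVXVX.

Answer: XXVX

Derivation:
Initial: DDRRDLL -> [(0, 0), (0, -1), (0, -2), (1, -2), (2, -2), (2, -3), (1, -3), (0, -3)]
Fold 1: move[1]->U => DURRDLL INVALID (collision), skipped
Fold 2: move[2]->L => DDLRDLL INVALID (collision), skipped
Fold 3: move[1]->R => DRRRDLL VALID
Fold 4: move[1]->L => DLRRDLL INVALID (collision), skipped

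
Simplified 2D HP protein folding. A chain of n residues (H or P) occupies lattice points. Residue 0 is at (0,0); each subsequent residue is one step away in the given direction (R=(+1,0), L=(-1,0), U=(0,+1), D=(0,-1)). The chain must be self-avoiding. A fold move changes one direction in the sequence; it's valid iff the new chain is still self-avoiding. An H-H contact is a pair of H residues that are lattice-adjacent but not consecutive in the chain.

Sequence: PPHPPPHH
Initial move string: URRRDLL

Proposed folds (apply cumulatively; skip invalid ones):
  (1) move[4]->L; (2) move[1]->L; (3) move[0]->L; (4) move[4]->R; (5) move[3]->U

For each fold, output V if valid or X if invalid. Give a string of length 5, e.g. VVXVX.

Initial: URRRDLL -> [(0, 0), (0, 1), (1, 1), (2, 1), (3, 1), (3, 0), (2, 0), (1, 0)]
Fold 1: move[4]->L => URRRLLL INVALID (collision), skipped
Fold 2: move[1]->L => ULRRDLL INVALID (collision), skipped
Fold 3: move[0]->L => LRRRDLL INVALID (collision), skipped
Fold 4: move[4]->R => URRRRLL INVALID (collision), skipped
Fold 5: move[3]->U => URRUDLL INVALID (collision), skipped

Answer: XXXXX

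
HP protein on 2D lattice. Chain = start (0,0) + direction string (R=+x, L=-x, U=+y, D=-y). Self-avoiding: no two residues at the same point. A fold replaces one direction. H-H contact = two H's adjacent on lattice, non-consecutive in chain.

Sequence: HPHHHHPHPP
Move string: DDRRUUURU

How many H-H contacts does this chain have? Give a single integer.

Answer: 0

Derivation:
Positions: [(0, 0), (0, -1), (0, -2), (1, -2), (2, -2), (2, -1), (2, 0), (2, 1), (3, 1), (3, 2)]
No H-H contacts found.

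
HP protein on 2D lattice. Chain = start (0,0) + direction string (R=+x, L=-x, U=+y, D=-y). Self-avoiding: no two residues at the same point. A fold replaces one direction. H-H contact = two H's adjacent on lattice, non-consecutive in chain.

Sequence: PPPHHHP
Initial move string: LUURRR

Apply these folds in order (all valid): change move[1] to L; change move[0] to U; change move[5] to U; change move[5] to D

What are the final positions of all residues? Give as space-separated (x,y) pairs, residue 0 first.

Answer: (0,0) (0,1) (-1,1) (-1,2) (0,2) (1,2) (1,1)

Derivation:
Initial moves: LUURRR
Fold: move[1]->L => LLURRR (positions: [(0, 0), (-1, 0), (-2, 0), (-2, 1), (-1, 1), (0, 1), (1, 1)])
Fold: move[0]->U => ULURRR (positions: [(0, 0), (0, 1), (-1, 1), (-1, 2), (0, 2), (1, 2), (2, 2)])
Fold: move[5]->U => ULURRU (positions: [(0, 0), (0, 1), (-1, 1), (-1, 2), (0, 2), (1, 2), (1, 3)])
Fold: move[5]->D => ULURRD (positions: [(0, 0), (0, 1), (-1, 1), (-1, 2), (0, 2), (1, 2), (1, 1)])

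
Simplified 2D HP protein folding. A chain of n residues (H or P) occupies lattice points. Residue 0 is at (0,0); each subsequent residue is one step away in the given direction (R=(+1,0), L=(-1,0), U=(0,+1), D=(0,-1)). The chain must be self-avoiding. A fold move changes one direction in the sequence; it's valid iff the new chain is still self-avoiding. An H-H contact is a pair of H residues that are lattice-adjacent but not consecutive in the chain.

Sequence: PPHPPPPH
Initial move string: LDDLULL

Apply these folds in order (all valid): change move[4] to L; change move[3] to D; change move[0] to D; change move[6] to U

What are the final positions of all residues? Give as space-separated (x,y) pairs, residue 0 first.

Initial moves: LDDLULL
Fold: move[4]->L => LDDLLLL (positions: [(0, 0), (-1, 0), (-1, -1), (-1, -2), (-2, -2), (-3, -2), (-4, -2), (-5, -2)])
Fold: move[3]->D => LDDDLLL (positions: [(0, 0), (-1, 0), (-1, -1), (-1, -2), (-1, -3), (-2, -3), (-3, -3), (-4, -3)])
Fold: move[0]->D => DDDDLLL (positions: [(0, 0), (0, -1), (0, -2), (0, -3), (0, -4), (-1, -4), (-2, -4), (-3, -4)])
Fold: move[6]->U => DDDDLLU (positions: [(0, 0), (0, -1), (0, -2), (0, -3), (0, -4), (-1, -4), (-2, -4), (-2, -3)])

Answer: (0,0) (0,-1) (0,-2) (0,-3) (0,-4) (-1,-4) (-2,-4) (-2,-3)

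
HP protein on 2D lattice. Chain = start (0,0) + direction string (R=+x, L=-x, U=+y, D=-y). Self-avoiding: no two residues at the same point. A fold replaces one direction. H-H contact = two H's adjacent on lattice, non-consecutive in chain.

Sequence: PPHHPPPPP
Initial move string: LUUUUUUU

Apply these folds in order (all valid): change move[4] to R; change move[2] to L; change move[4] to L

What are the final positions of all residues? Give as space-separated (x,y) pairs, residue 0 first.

Answer: (0,0) (-1,0) (-1,1) (-2,1) (-2,2) (-3,2) (-3,3) (-3,4) (-3,5)

Derivation:
Initial moves: LUUUUUUU
Fold: move[4]->R => LUUURUUU (positions: [(0, 0), (-1, 0), (-1, 1), (-1, 2), (-1, 3), (0, 3), (0, 4), (0, 5), (0, 6)])
Fold: move[2]->L => LULURUUU (positions: [(0, 0), (-1, 0), (-1, 1), (-2, 1), (-2, 2), (-1, 2), (-1, 3), (-1, 4), (-1, 5)])
Fold: move[4]->L => LULULUUU (positions: [(0, 0), (-1, 0), (-1, 1), (-2, 1), (-2, 2), (-3, 2), (-3, 3), (-3, 4), (-3, 5)])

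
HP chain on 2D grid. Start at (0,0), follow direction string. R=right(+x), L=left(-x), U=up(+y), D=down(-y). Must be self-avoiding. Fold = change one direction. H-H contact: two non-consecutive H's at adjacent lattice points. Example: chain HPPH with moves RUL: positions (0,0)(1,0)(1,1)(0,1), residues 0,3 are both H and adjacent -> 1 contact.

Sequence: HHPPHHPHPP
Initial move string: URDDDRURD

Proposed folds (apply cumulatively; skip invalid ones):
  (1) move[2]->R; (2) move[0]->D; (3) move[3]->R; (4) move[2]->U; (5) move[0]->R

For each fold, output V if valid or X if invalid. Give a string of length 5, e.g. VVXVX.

Initial: URDDDRURD -> [(0, 0), (0, 1), (1, 1), (1, 0), (1, -1), (1, -2), (2, -2), (2, -1), (3, -1), (3, -2)]
Fold 1: move[2]->R => URRDDRURD VALID
Fold 2: move[0]->D => DRRDDRURD VALID
Fold 3: move[3]->R => DRRRDRURD VALID
Fold 4: move[2]->U => DRURDRURD VALID
Fold 5: move[0]->R => RRURDRURD VALID

Answer: VVVVV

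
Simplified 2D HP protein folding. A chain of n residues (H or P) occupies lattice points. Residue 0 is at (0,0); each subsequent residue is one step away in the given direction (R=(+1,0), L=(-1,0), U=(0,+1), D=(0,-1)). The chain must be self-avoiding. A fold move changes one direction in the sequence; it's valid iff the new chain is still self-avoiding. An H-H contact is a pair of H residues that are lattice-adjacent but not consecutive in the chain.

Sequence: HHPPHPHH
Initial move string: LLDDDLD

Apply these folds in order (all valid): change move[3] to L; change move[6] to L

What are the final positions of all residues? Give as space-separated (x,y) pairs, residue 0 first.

Initial moves: LLDDDLD
Fold: move[3]->L => LLDLDLD (positions: [(0, 0), (-1, 0), (-2, 0), (-2, -1), (-3, -1), (-3, -2), (-4, -2), (-4, -3)])
Fold: move[6]->L => LLDLDLL (positions: [(0, 0), (-1, 0), (-2, 0), (-2, -1), (-3, -1), (-3, -2), (-4, -2), (-5, -2)])

Answer: (0,0) (-1,0) (-2,0) (-2,-1) (-3,-1) (-3,-2) (-4,-2) (-5,-2)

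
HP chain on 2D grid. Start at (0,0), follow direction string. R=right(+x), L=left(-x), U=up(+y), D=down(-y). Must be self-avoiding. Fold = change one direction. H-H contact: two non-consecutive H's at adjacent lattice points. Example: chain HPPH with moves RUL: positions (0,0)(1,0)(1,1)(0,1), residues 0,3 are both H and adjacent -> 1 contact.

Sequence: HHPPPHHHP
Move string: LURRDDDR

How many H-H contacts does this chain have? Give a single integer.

Positions: [(0, 0), (-1, 0), (-1, 1), (0, 1), (1, 1), (1, 0), (1, -1), (1, -2), (2, -2)]
H-H contact: residue 0 @(0,0) - residue 5 @(1, 0)

Answer: 1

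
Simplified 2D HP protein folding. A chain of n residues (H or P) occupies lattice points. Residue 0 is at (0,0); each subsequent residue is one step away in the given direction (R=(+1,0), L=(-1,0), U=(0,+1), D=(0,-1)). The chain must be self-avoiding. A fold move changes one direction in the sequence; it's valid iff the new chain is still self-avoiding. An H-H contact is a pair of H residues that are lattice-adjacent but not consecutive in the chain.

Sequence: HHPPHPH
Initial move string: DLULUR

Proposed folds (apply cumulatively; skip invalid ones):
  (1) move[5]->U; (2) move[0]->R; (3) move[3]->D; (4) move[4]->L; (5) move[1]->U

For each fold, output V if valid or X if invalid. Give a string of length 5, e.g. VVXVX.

Answer: VXXVX

Derivation:
Initial: DLULUR -> [(0, 0), (0, -1), (-1, -1), (-1, 0), (-2, 0), (-2, 1), (-1, 1)]
Fold 1: move[5]->U => DLULUU VALID
Fold 2: move[0]->R => RLULUU INVALID (collision), skipped
Fold 3: move[3]->D => DLUDUU INVALID (collision), skipped
Fold 4: move[4]->L => DLULLU VALID
Fold 5: move[1]->U => DUULLU INVALID (collision), skipped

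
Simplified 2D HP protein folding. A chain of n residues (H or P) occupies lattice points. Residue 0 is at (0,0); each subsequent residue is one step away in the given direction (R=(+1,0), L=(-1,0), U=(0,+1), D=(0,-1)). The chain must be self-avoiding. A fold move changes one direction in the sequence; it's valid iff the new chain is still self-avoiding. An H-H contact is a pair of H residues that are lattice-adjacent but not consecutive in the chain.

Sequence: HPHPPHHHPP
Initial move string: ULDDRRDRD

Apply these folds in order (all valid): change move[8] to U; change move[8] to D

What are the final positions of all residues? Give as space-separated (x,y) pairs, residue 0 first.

Answer: (0,0) (0,1) (-1,1) (-1,0) (-1,-1) (0,-1) (1,-1) (1,-2) (2,-2) (2,-3)

Derivation:
Initial moves: ULDDRRDRD
Fold: move[8]->U => ULDDRRDRU (positions: [(0, 0), (0, 1), (-1, 1), (-1, 0), (-1, -1), (0, -1), (1, -1), (1, -2), (2, -2), (2, -1)])
Fold: move[8]->D => ULDDRRDRD (positions: [(0, 0), (0, 1), (-1, 1), (-1, 0), (-1, -1), (0, -1), (1, -1), (1, -2), (2, -2), (2, -3)])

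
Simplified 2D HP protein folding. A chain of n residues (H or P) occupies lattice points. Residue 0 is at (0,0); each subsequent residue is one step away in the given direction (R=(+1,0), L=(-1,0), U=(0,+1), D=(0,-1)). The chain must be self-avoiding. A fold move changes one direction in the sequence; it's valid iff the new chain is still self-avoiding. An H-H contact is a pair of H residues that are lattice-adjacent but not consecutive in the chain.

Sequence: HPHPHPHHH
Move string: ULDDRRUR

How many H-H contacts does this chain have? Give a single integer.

Positions: [(0, 0), (0, 1), (-1, 1), (-1, 0), (-1, -1), (0, -1), (1, -1), (1, 0), (2, 0)]
H-H contact: residue 0 @(0,0) - residue 7 @(1, 0)

Answer: 1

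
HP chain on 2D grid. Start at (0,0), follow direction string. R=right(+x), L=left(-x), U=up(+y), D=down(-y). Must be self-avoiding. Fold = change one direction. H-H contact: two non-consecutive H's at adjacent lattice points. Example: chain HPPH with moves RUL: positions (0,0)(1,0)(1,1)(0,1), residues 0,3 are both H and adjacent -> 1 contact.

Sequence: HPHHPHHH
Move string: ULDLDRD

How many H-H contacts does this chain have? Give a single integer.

Answer: 2

Derivation:
Positions: [(0, 0), (0, 1), (-1, 1), (-1, 0), (-2, 0), (-2, -1), (-1, -1), (-1, -2)]
H-H contact: residue 0 @(0,0) - residue 3 @(-1, 0)
H-H contact: residue 3 @(-1,0) - residue 6 @(-1, -1)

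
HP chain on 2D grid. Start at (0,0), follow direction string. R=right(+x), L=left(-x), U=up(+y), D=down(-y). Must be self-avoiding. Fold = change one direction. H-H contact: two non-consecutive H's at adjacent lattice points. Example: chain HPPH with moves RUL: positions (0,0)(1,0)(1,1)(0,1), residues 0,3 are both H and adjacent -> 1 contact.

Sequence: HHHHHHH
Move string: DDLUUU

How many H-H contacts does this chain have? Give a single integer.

Positions: [(0, 0), (0, -1), (0, -2), (-1, -2), (-1, -1), (-1, 0), (-1, 1)]
H-H contact: residue 0 @(0,0) - residue 5 @(-1, 0)
H-H contact: residue 1 @(0,-1) - residue 4 @(-1, -1)

Answer: 2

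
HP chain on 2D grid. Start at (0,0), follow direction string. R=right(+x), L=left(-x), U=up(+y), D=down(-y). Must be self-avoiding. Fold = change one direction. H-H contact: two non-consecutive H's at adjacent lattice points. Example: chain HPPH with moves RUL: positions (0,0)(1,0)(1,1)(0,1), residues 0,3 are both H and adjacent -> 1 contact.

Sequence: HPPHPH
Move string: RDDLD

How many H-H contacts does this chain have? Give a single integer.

Positions: [(0, 0), (1, 0), (1, -1), (1, -2), (0, -2), (0, -3)]
No H-H contacts found.

Answer: 0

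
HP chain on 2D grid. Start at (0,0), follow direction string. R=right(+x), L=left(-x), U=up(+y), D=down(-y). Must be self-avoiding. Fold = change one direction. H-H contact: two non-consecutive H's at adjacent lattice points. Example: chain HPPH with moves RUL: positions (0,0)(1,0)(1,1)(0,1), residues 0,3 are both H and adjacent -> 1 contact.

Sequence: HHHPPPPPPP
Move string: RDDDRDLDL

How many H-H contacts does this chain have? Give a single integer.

Answer: 0

Derivation:
Positions: [(0, 0), (1, 0), (1, -1), (1, -2), (1, -3), (2, -3), (2, -4), (1, -4), (1, -5), (0, -5)]
No H-H contacts found.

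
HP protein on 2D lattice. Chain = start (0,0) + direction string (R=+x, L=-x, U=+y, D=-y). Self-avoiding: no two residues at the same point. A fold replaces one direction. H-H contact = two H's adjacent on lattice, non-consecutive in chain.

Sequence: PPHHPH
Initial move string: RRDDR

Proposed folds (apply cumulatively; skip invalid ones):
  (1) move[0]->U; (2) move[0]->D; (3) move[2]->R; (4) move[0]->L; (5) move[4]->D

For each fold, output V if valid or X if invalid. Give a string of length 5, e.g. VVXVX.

Initial: RRDDR -> [(0, 0), (1, 0), (2, 0), (2, -1), (2, -2), (3, -2)]
Fold 1: move[0]->U => URDDR VALID
Fold 2: move[0]->D => DRDDR VALID
Fold 3: move[2]->R => DRRDR VALID
Fold 4: move[0]->L => LRRDR INVALID (collision), skipped
Fold 5: move[4]->D => DRRDD VALID

Answer: VVVXV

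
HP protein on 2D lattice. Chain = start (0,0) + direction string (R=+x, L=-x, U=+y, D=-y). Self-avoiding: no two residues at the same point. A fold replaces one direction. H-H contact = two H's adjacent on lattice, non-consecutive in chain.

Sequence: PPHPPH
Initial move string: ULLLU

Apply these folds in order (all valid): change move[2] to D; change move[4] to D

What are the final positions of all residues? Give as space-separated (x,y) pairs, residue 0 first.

Initial moves: ULLLU
Fold: move[2]->D => ULDLU (positions: [(0, 0), (0, 1), (-1, 1), (-1, 0), (-2, 0), (-2, 1)])
Fold: move[4]->D => ULDLD (positions: [(0, 0), (0, 1), (-1, 1), (-1, 0), (-2, 0), (-2, -1)])

Answer: (0,0) (0,1) (-1,1) (-1,0) (-2,0) (-2,-1)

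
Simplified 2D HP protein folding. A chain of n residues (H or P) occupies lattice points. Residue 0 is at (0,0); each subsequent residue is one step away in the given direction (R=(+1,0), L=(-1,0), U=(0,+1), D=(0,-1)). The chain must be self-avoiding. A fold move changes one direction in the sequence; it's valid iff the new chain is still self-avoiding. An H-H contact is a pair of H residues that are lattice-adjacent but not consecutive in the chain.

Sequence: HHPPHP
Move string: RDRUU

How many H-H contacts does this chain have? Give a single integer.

Answer: 1

Derivation:
Positions: [(0, 0), (1, 0), (1, -1), (2, -1), (2, 0), (2, 1)]
H-H contact: residue 1 @(1,0) - residue 4 @(2, 0)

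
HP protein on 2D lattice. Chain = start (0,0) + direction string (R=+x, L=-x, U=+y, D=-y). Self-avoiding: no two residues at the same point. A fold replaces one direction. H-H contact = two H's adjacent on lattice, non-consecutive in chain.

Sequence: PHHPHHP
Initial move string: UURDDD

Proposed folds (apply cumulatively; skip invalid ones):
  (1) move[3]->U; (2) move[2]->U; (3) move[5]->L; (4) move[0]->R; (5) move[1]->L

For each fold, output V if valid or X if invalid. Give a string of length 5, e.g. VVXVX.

Answer: XXXVX

Derivation:
Initial: UURDDD -> [(0, 0), (0, 1), (0, 2), (1, 2), (1, 1), (1, 0), (1, -1)]
Fold 1: move[3]->U => UURUDD INVALID (collision), skipped
Fold 2: move[2]->U => UUUDDD INVALID (collision), skipped
Fold 3: move[5]->L => UURDDL INVALID (collision), skipped
Fold 4: move[0]->R => RURDDD VALID
Fold 5: move[1]->L => RLRDDD INVALID (collision), skipped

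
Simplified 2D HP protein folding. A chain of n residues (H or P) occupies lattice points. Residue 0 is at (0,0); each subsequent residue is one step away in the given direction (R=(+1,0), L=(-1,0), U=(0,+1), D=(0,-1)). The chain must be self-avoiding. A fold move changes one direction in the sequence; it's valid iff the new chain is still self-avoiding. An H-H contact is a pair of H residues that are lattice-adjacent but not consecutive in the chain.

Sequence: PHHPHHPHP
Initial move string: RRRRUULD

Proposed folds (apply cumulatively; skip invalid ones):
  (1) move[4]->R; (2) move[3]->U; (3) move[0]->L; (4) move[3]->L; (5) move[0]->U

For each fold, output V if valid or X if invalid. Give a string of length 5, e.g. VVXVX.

Initial: RRRRUULD -> [(0, 0), (1, 0), (2, 0), (3, 0), (4, 0), (4, 1), (4, 2), (3, 2), (3, 1)]
Fold 1: move[4]->R => RRRRRULD INVALID (collision), skipped
Fold 2: move[3]->U => RRRUUULD VALID
Fold 3: move[0]->L => LRRUUULD INVALID (collision), skipped
Fold 4: move[3]->L => RRRLUULD INVALID (collision), skipped
Fold 5: move[0]->U => URRUUULD VALID

Answer: XVXXV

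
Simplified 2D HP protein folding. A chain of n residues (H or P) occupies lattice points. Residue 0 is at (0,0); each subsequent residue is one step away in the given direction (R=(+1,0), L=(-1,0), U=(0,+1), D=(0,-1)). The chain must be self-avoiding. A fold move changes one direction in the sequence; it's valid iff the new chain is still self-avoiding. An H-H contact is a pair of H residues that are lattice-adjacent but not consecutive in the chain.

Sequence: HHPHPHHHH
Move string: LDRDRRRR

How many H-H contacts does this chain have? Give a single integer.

Positions: [(0, 0), (-1, 0), (-1, -1), (0, -1), (0, -2), (1, -2), (2, -2), (3, -2), (4, -2)]
H-H contact: residue 0 @(0,0) - residue 3 @(0, -1)

Answer: 1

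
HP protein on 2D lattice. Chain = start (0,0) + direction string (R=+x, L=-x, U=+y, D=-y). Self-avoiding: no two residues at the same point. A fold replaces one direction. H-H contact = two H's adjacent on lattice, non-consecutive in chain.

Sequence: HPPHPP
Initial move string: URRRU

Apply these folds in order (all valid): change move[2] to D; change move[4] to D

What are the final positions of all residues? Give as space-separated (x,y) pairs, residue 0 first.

Answer: (0,0) (0,1) (1,1) (1,0) (2,0) (2,-1)

Derivation:
Initial moves: URRRU
Fold: move[2]->D => URDRU (positions: [(0, 0), (0, 1), (1, 1), (1, 0), (2, 0), (2, 1)])
Fold: move[4]->D => URDRD (positions: [(0, 0), (0, 1), (1, 1), (1, 0), (2, 0), (2, -1)])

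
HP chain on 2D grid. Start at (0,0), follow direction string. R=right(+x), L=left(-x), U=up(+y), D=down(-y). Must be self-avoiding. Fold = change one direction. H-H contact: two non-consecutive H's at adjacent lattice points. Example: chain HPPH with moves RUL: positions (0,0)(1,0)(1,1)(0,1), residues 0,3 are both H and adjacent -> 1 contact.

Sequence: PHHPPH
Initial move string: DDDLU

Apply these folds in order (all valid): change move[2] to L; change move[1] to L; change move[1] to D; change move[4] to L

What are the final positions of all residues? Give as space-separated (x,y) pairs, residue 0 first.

Initial moves: DDDLU
Fold: move[2]->L => DDLLU (positions: [(0, 0), (0, -1), (0, -2), (-1, -2), (-2, -2), (-2, -1)])
Fold: move[1]->L => DLLLU (positions: [(0, 0), (0, -1), (-1, -1), (-2, -1), (-3, -1), (-3, 0)])
Fold: move[1]->D => DDLLU (positions: [(0, 0), (0, -1), (0, -2), (-1, -2), (-2, -2), (-2, -1)])
Fold: move[4]->L => DDLLL (positions: [(0, 0), (0, -1), (0, -2), (-1, -2), (-2, -2), (-3, -2)])

Answer: (0,0) (0,-1) (0,-2) (-1,-2) (-2,-2) (-3,-2)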